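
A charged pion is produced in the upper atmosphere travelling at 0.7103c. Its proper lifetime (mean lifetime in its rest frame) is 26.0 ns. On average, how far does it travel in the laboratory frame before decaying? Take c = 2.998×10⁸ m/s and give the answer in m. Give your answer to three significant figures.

γ = 1/√(1 − β²) = 1/√(1 − 0.50452609) = 1/√0.49547391 = 1/0.703899 = 1.4207.
Lab-frame lifetime: Δt = γτ = 1.4207 × 26.0 ns = 36.938 ns.
Distance: d = vΔt = 0.7103 × 2.998×10⁸ m/s × 3.6938×10^-8 s = 7.87 m.

7.87 m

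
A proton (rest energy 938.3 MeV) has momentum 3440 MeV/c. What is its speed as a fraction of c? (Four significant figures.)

βγ = pc/(mc²) = 3440/938.3 = 3.6662.
Since γ² = 1 + (βγ)² = 14.441, γ = √14.441 = 3.80013, and β = (βγ)/γ = 3.6662/3.80013 = 0.9648.

0.9648c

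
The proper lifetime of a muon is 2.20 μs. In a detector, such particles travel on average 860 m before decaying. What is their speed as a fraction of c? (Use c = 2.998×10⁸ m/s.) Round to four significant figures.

0.7935c

d = βγcτ ⇒ βγ = d/(cτ) = 860.0 m / (659.56 m) = 1.3039.
β = (βγ)/√(1+(βγ)²) = 1.3039/√2.70016 = 0.7935.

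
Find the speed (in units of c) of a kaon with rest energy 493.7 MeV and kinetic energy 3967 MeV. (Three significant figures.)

0.994c

K = (γ−1)mc², so γ = 1 + 3967/493.7 = 9.0352.
Then v/c = √(1 − γ⁻²) = √(1 − 0.0122497) = √0.9877503 = 0.994.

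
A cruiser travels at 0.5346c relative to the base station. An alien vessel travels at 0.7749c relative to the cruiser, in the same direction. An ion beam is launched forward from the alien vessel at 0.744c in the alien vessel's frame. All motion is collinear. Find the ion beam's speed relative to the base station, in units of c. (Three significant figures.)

First combine the ion beam and alien vessel (S''→S'): u₁ = (0.744 + 0.7749)/(1 + 0.744×0.7749) = 1.5189/1.5765256 = 0.96345.
Then combine with the cruiser (S'→S): u = (0.96345 + 0.5346)/(1 + 0.96345×0.5346) = 1.49805/1.51506037 = 0.98877.

0.989c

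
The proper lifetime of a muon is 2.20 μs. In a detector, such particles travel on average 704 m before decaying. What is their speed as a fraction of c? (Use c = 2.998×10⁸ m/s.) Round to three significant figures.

0.730c

d = βγcτ ⇒ βγ = d/(cτ) = 704.0 m / (659.56 m) = 1.0674.
β = (βγ)/√(1+(βγ)²) = 1.0674/√2.13934 = 0.730.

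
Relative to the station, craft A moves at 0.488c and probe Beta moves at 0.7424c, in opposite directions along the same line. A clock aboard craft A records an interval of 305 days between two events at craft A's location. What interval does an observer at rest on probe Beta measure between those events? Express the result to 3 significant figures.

Transform craft A's velocity into probe Beta's frame: (0.488 + 0.7424)/(1 + 0.488·0.7424) = 1.2304/1.3622912, so the relative speed is 0.90318c.
γ for this relative speed: γ = 1/√(1 − 0.815734) = 2.3296.
The clock on craft A records proper time, so probe Beta measures Δt = γΔτ = 2.3296 × 305 = 711 days.

711 days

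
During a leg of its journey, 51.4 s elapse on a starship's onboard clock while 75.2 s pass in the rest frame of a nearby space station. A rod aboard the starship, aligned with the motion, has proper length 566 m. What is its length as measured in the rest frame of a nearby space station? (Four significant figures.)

From Δt = γΔτ: γ = 75.2/51.4 = 1.46304.
L = L₀/γ = 566/1.46304 = 386.9 m.

386.9 m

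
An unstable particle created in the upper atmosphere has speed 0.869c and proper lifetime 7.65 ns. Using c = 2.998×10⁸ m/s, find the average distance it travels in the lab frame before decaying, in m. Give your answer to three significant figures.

β² = 0.755161, so γ = 1/√0.244839 = 2.021.
Lab-frame lifetime: Δt = γτ = 2.021 × 7.65 ns = 15.461 ns.
Distance: d = vΔt = 0.869 × 2.998×10⁸ m/s × 1.5461×10^-8 s = 4.03 m.

4.03 m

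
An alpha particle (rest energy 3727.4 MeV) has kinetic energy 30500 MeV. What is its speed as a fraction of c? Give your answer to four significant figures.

0.9941c

γ = 1 + K/(mc²) = 1 + 30500/3727.4 = 9.1826.
β = √(1 − 1/γ²) = √(1 − 0.0118596) = √0.9881404 = 0.9941.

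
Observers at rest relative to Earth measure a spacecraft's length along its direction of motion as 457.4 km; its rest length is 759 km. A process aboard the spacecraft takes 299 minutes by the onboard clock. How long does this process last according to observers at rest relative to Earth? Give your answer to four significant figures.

496.2 minutes

From L = L₀/γ: γ = 759/457.4 = 1.65938.
Δt = γΔτ = 1.65938 × 299 = 496.2 minutes.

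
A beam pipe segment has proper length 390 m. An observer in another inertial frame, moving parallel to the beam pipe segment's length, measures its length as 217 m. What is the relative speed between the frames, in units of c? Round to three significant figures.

Length contraction gives γ = L₀/L = 390/217 = 1.7972.
β = √(1 − 1/γ²) = √0.690396 = 0.831.

0.831c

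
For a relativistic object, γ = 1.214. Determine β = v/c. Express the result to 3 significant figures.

β = √(1 − 1/γ²) = √(1 − 1/1.473796) = √0.32148 = 0.567.

0.567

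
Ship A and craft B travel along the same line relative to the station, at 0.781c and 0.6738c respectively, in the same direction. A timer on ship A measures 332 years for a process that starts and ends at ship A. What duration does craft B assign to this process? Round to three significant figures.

Transform ship A's velocity into craft B's frame: (0.781 − 0.6738)/(1 − 0.781·0.6738) = 0.1072/0.4737622, so the relative speed is 0.22627c.
γ for this relative speed: γ = 1/√(1 − 0.0511981) = 1.0266.
Ship A's interval is proper; time dilation gives Δt_B = γΔτ = 1.0266 × 332 years = 341 years.

341 years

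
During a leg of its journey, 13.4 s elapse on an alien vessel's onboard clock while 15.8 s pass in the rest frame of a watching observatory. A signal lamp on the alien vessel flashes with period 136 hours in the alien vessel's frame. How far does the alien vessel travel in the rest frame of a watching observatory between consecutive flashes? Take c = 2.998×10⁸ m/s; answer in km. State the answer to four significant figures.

From Δt = γΔτ: γ = 15.8/13.4 = 1.1791.
β = √(1 − 1/γ²) = 0.52983. Lab-frame period = γτ = 1.1791×136 hours = 160.36 hours. Distance = βc × γτ = 0.52983 × 2.998×10⁸ m/s × 577296 s = 9.1699×10^13 m = 9.170×10^10 km.

9.170×10^10 km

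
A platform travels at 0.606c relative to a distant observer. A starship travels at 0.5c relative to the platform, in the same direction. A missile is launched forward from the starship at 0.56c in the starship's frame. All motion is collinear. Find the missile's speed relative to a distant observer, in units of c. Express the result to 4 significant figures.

0.9549c

First combine the missile and starship (S''→S'): u₁ = (0.56 + 0.5)/(1 + 0.56×0.5) = 1.06/1.28 = 0.82812.
Then combine with the platform (S'→S): u = (0.82812 + 0.606)/(1 + 0.82812×0.606) = 1.43412/1.50184072 = 0.95491.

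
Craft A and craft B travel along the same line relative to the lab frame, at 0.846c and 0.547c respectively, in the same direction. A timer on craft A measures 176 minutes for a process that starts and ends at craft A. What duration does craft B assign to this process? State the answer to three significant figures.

212 minutes

The velocity of craft A relative to craft B is (0.846 − 0.547)c / (1 − 0.846×0.547) = 0.55655c; relative speed 0.55655c.
γ for this relative speed: γ = 1/√(1 − 0.309748) = 1.2036.
The clock on craft A records proper time, so craft B measures Δt = γΔτ = 1.2036 × 176 = 212 minutes.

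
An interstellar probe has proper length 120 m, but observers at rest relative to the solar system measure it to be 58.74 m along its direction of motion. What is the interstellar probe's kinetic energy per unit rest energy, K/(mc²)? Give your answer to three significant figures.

1.04

From L = L₀/γ: γ = 120/58.74 = 2.0429.
K/(mc²) = γ − 1 = 2.0429 − 1 = 1.04.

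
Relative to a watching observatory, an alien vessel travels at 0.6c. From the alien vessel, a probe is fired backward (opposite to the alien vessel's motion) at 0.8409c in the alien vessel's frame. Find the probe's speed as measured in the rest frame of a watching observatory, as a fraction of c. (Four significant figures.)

In units of c, u = (u' + v)/(1 + u'v) with u' = −0.8409 and v = 0.6.
Numerator: −0.8409 + 0.6 = −0.2409. Denominator: 1 + (−0.8409)(0.6) = 0.49546.
u = −0.2409/0.49546 = −0.48621, so the speed is 0.4862c.

0.4862c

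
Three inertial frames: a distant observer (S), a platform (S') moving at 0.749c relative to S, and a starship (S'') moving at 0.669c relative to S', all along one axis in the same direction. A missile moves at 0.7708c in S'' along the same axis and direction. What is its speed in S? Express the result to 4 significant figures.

0.9927c

Compose velocities in two stages. Stage 1 (into S'): u₁ = (0.7708+0.669)/(1+0.7708×0.669) = 0.94995.
Stage 2 (into S): u = (0.94995+0.749)/(1+0.94995×0.749) = 0.99266, so the speed is 0.9927c.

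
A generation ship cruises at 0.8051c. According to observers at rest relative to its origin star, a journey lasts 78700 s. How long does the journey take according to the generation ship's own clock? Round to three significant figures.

β² = 0.64818601, so γ = 1/√0.35181399 = 1.6859.
The moving clock records proper time: Δτ = Δt/γ = 78700/1.6859 = 46700 s.

46700 s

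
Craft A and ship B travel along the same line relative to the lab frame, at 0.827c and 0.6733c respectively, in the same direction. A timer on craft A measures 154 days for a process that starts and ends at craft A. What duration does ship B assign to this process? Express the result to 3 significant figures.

164 days

Speed of craft A in ship B's frame: u = (v_A − v_B)/(1 − v_A v_B/c²) = (0.827 − 0.6733)/(1 − 0.827×0.6733) = 0.1537/0.4431809 = 0.34681; |u| = 0.34681c.
At |u| = 0.34681c, γ = (1 − 0.120277)^(−1/2) = 1.0662.
The clock on craft A records proper time, so ship B measures Δt = γΔτ = 1.0662 × 154 = 164 days.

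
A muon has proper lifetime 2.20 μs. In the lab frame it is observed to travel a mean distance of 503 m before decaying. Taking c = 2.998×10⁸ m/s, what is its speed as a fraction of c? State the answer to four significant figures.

d = βγcτ ⇒ βγ = d/(cτ) = 503.0 m / (659.56 m) = 0.76263.
β = (βγ)/√(1+(βγ)²) = 0.76263/√1.581605 = 0.6064.

0.6064c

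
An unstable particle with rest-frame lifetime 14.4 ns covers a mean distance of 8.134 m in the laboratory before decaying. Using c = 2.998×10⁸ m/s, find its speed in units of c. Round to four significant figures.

0.8833c

Let x = d/(cτ) = 8.134 m / (2.998×10⁸ m/s × 1.440×10^-8 s) = 1.8841. Since d = βγcτ, x = βγ = β/√(1−β²).
Solving: β² = x²/(1+x²) = 3.54983/4.54983 = 0.780212, so β = 0.8833.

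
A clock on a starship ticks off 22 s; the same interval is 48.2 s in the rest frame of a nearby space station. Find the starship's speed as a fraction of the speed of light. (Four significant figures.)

γ = Δt/Δτ = 48.2/22 = 2.1909.
β = √(1 − 1/γ²) = √(1 − 0.208331) = √0.791669 = 0.8898.

0.8898c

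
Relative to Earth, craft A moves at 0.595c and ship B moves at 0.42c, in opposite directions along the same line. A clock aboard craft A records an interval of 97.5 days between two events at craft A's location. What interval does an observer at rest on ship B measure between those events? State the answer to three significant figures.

167 days

Speed of craft A in ship B's frame: u = (v_A + v_B)/(1 + v_A v_B/c²) = (0.595 + 0.42)/(1 + 0.595×0.42) = 1.015/1.2499 = 0.81206; |u| = 0.81206c.
γ for this relative speed: γ = 1/√(1 − 0.659441) = 1.7136.
Craft A's interval is proper; time dilation gives Δt_B = γΔτ = 1.7136 × 97.5 days = 167 days.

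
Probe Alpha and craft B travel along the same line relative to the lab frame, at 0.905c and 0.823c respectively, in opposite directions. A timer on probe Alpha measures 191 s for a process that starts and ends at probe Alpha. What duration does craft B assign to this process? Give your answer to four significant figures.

Speed of probe Alpha in craft B's frame: u = (v_A + v_B)/(1 + v_A v_B/c²) = (0.905 + 0.823)/(1 + 0.905×0.823) = 1.728/1.744815 = 0.99036; |u| = 0.99036c.
γ for this relative speed: γ = 1/√(1 − 0.980813) = 7.2193.
Probe Alpha's interval is proper; time dilation gives Δt_B = γΔτ = 7.2193 × 191 s = 1379 s.

1379 s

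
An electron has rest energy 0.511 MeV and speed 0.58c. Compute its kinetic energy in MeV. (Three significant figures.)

0.116 MeV

γ = 1/√(1 − β²) = 1/√(1 − 0.3364) = 1/√0.6636 = 1/0.814616 = 1.22757.
Kinetic energy: K = (γ − 1)mc² = (1.22757 − 1) × 0.511 MeV = 0.22757 × 0.511 = 0.116 MeV.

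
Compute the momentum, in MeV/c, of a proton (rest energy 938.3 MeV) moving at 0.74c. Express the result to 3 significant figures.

With β = 0.74, γ = 1/√(1 − 0.74²) = 1/√0.4524 = 1.4868.
Momentum: p = γβ·mc = 1.4868 × 0.74 × 938.3 MeV/c = 1030 MeV/c.

1030 MeV/c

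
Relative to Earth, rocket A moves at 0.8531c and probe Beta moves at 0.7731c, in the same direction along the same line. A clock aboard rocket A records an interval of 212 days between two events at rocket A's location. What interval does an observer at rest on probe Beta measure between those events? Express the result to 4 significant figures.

Transform rocket A's velocity into probe Beta's frame: (0.8531 − 0.7731)/(1 − 0.8531·0.7731) = 0.08/0.34046839, so the relative speed is 0.23497c.
At |u| = 0.23497c, γ = (1 − 0.0552109)^(−1/2) = 1.0288.
Rocket A's interval is proper; time dilation gives Δt_B = γΔτ = 1.0288 × 212 days = 218.1 days.

218.1 days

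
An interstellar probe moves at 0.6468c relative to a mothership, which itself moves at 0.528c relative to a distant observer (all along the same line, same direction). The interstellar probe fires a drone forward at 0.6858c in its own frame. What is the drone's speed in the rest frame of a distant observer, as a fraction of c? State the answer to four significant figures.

First combine the drone and interstellar probe (S''→S'): u₁ = (0.6858 + 0.6468)/(1 + 0.6858×0.6468) = 1.3326/1.44357544 = 0.92312.
Then combine with the mothership (S'→S): u = (0.92312 + 0.528)/(1 + 0.92312×0.528) = 1.45112/1.48740736 = 0.9756.

0.9756c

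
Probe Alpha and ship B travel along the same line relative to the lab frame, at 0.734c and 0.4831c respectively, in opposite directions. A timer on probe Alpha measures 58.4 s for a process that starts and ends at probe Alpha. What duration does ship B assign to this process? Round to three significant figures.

133 s

The velocity of probe Alpha relative to ship B is (0.734 + 0.4831)c / (1 + 0.734×0.4831) = 0.8985c; relative speed 0.8985c.
γ for this relative speed: γ = 1/√(1 − 0.807302) = 2.278.
The clock on probe Alpha records proper time, so ship B measures Δt = γΔτ = 2.278 × 58.4 = 133 s.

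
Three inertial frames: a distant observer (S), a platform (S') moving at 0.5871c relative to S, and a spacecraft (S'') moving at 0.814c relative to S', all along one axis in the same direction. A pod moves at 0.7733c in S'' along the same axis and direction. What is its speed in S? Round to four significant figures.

Compose velocities in two stages. Stage 1 (into S'): u₁ = (0.7733+0.814)/(1+0.7733×0.814) = 0.97412.
Stage 2 (into S): u = (0.97412+0.5871)/(1+0.97412×0.5871) = 0.9932, so the speed is 0.9932c.

0.9932c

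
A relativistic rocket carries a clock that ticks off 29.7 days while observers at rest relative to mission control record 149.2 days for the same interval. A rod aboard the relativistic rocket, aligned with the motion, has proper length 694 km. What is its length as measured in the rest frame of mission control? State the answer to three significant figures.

From Δt = γΔτ: γ = 149.2/29.7 = 5.02357.
The rod contracts by the same γ: 694 km / 5.02357 = 138 km.

138 km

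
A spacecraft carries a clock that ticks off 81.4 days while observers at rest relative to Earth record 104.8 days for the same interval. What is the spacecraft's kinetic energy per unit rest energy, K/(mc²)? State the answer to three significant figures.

0.287

The time-dilation ratio gives γ = 104.8/81.4 = 1.28747.
K/(mc²) = γ − 1 = 1.28747 − 1 = 0.287.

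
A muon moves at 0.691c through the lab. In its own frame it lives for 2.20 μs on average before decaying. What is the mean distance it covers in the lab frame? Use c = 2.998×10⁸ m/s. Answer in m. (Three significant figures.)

γ = 1/√(1 − β²) = 1/√(1 − 0.477481) = 1/√0.522519 = 1/0.722855 = 1.3834.
Lab-frame lifetime: Δt = γτ = 1.3834 × 2.20 μs = 3.0435 μs.
Distance: d = vΔt = 0.691 × 2.998×10⁸ m/s × 3.0435×10^-6 s = 630 m.

630 m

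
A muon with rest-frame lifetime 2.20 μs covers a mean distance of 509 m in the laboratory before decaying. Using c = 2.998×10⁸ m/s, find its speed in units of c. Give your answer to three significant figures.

Lab distance = (lab lifetime)·v = γτ·βc, so βγ = d/(cτ) = 509.0/(2.998×10⁸ × 2.200×10^-6) = 0.77173.
With βγ = 0.77173: γ² = 1 + (βγ)² = 1.595567, and β = (βγ)/γ = 0.77173/1.26316 = 0.611.

0.611c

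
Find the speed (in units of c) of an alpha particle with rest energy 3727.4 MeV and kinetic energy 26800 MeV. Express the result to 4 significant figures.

γ = 1 + K/(mc²) = 1 + 26800/3727.4 = 8.19.
β = √(1 − 1/γ²) = √(1 − 0.0149084) = √0.9850916 = 0.9925.

0.9925c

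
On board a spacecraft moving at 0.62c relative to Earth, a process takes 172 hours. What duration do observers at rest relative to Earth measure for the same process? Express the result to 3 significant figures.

Lorentz factor: γ = (1 − 0.3844)^(−1/2) = 1.2745.
The onboard clock measures proper time, so the interval in the rest frame of Earth is dilated: Δt = γ·Δτ = 1.2745 × 172 hours = 219 hours.

219 hours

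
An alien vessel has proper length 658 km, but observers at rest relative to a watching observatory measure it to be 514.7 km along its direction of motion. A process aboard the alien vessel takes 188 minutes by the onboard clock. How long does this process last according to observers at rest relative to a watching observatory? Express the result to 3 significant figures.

240 minutes

Length contraction gives γ = L₀/L = 658/514.7 = 1.27841.
The same γ dilates the second interval: 1.27841 × 188 minutes = 240 minutes.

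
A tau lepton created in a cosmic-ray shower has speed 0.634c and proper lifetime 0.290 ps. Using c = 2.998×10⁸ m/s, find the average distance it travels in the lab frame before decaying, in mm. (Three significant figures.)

With β = 0.634, γ = 1/√(1 − 0.634²) = 1/√0.598044 = 1.2931.
Lab-frame lifetime: Δt = γτ = 1.2931 × 0.290 ps = 0.375 ps.
Distance: d = vΔt = 0.634 × 2.998×10⁸ m/s × 3.7500×10^-13 s = 7.13×10^-5 m = 0.0713 mm.

0.0713 mm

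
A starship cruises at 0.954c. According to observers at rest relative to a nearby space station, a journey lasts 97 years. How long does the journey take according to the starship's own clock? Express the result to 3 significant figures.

29.1 years

γ = 1/√(1 − β²) = 1/√(1 − 0.910116) = 1/√0.089884 = 1/0.299807 = 3.3355.
The starship's clock runs slow as seen from a nearby space station, so Δτ = Δt/γ = 97/3.3355 = 29.1 years.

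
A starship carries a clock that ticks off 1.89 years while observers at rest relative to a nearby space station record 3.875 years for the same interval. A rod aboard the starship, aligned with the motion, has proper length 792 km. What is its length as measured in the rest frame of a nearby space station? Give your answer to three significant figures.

386 km

γ = Δt/Δτ = 3.875/1.89 = 2.05026.
The rod contracts by the same γ: 792 km / 2.05026 = 386 km.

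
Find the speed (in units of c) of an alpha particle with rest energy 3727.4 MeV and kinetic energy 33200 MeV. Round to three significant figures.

γ = 1 + K/(mc²) = 1 + 33200/3727.4 = 9.907.
β = √(1 − 1/γ²) = √(1 − 0.0101886) = √0.9898114 = 0.995.

0.995c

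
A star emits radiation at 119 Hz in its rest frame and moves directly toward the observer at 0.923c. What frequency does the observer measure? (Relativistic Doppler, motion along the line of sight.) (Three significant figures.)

595 Hz

Relativistic Doppler (source moving toward): f_obs = f_src · √((1+β)/(1−β)).
With β = 0.923: factor = √(1.923/0.077) = 4.9974.
f_obs = 119 × 4.9974 = 595 Hz.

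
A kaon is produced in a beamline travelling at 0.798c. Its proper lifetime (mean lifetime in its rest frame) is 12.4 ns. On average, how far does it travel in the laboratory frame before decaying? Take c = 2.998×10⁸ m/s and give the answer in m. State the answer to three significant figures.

4.92 m

β² = 0.636804, so γ = 1/√0.363196 = 1.6593.
Lab-frame lifetime: Δt = γτ = 1.6593 × 12.4 ns = 20.575 ns.
Distance: d = vΔt = 0.798 × 2.998×10⁸ m/s × 2.0575×10^-8 s = 4.92 m.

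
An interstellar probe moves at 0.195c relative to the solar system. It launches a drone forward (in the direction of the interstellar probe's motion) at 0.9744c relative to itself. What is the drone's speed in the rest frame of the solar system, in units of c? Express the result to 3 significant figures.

0.983c

In units of c, u = (u' + v)/(1 + u'v) with u' = 0.9744 and v = 0.195.
Numerator: 0.9744 + 0.195 = 1.1694. Denominator: 1 + (0.9744)(0.195) = 1.190008.
u = 1.1694/1.190008 = 0.98268, so the speed is 0.983c.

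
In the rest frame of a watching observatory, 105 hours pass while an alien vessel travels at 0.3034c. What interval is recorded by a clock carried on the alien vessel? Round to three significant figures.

100 hours

With β = 0.3034, γ = 1/√(1 − 0.3034²) = 1/√0.90794844 = 1.0495.
The moving clock records proper time: Δτ = Δt/γ = 105/1.0495 = 100 hours.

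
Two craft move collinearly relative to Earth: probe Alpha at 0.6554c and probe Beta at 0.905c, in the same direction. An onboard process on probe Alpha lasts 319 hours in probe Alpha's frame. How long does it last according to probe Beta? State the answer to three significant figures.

404 hours

Speed of probe Alpha in probe Beta's frame: u = (v_A − v_B)/(1 − v_A v_B/c²) = (0.6554 − 0.905)/(1 − 0.6554×0.905) = −0.2496/0.406863 = −0.61347; |u| = 0.61347c.
At |u| = 0.61347c, γ = (1 − 0.376345)^(−1/2) = 1.2663.
Probe Alpha's interval is proper; time dilation gives Δt_B = γΔτ = 1.2663 × 319 hours = 404 hours.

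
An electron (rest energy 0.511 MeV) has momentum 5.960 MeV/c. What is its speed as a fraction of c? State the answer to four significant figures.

0.9963c

pc/(mc²) = 5.960/0.511 = 11.663 = βγ = β/√(1−β²).
So β² = x²/(1 + x²) with x = 11.663: x² = 136.026, β² = 136.026/137.026 = 0.992702, β = 0.9963.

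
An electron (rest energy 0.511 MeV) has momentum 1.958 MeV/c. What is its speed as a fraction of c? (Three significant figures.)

βγ = pc/(mc²) = 1.958/0.511 = 3.8317.
Since γ² = 1 + (βγ)² = 15.6819, γ = √15.6819 = 3.96004, and β = (βγ)/γ = 3.8317/3.96004 = 0.968.

0.968c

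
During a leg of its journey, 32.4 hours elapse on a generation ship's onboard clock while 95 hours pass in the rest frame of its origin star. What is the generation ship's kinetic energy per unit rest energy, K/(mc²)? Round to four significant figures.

γ = Δt/Δτ = 95/32.4 = 2.9321.
Since K = (γ−1)mc², K/(mc²) = 2.9321 − 1 = 1.932.

1.932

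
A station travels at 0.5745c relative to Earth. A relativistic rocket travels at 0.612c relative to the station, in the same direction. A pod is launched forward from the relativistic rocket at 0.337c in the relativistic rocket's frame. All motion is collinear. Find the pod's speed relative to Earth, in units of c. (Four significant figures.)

First combine the pod and relativistic rocket (S''→S'): u₁ = (0.337 + 0.612)/(1 + 0.337×0.612) = 0.949/1.206244 = 0.78674.
Then combine with the station (S'→S): u = (0.78674 + 0.5745)/(1 + 0.78674×0.5745) = 1.36124/1.45198213 = 0.9375.

0.9375c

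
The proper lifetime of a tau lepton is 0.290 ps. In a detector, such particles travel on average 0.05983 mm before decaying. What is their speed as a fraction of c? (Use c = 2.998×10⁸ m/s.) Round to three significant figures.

0.567c

d = βγcτ ⇒ βγ = d/(cτ) = 5.983×10^-5 m / (8.6942×10^-5 m) = 0.68816.
β = (βγ)/√(1+(βγ)²) = 0.68816/√1.473564 = 0.567.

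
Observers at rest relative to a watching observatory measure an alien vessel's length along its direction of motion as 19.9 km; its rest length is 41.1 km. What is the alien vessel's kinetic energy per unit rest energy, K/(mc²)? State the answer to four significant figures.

From L = L₀/γ: γ = 41.1/19.9 = 2.06533.
K/(mc²) = γ − 1 = 2.06533 − 1 = 1.065.

1.065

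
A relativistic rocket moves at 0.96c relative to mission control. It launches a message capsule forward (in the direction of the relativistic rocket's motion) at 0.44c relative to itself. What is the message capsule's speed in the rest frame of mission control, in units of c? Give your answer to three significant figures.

0.984c

In units of c, u = (u' + v)/(1 + u'v) with u' = 0.44 and v = 0.96.
Numerator: 0.44 + 0.96 = 1.4. Denominator: 1 + (0.44)(0.96) = 1.4224.
u = 1.4/1.4224 = 0.98425, so the speed is 0.984c.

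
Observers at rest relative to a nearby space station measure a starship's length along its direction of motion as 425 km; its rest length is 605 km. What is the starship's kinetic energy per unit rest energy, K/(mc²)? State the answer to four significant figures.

From L = L₀/γ: γ = 605/425 = 1.42353.
K/(mc²) = γ − 1 = 1.42353 − 1 = 0.4235.

0.4235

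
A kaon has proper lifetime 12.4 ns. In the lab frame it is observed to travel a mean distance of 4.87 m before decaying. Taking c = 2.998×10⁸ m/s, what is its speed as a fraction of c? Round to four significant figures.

d = βγcτ ⇒ βγ = d/(cτ) = 4.870 m / (3.71752 m) = 1.31.
β = (βγ)/√(1+(βγ)²) = 1.31/√2.7161 = 0.7949.

0.7949c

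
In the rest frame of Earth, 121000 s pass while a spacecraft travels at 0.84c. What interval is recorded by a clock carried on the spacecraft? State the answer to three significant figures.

65700 s

With β = 0.84, γ = 1/√(1 − 0.84²) = 1/√0.2944 = 1.843.
The spacecraft's clock runs slow as seen from Earth, so Δτ = Δt/γ = 121000/1.843 = 65700 s.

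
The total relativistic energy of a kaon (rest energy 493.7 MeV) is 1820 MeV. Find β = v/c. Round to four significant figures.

0.9625

Total energy E = γmc² gives γ = 1820/493.7 = 3.6864.
Hence β = √(1 − 1/γ²) = √(1 − 0.073586) = √0.926414 = 0.9625.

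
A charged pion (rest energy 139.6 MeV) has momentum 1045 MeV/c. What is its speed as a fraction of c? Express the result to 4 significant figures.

0.9912c

pc/(mc²) = 1045/139.6 = 7.4857 = βγ = β/√(1−β²).
So β² = x²/(1 + x²) with x = 7.4857: x² = 56.0357, β² = 56.0357/57.0357 = 0.982467, β = 0.9912.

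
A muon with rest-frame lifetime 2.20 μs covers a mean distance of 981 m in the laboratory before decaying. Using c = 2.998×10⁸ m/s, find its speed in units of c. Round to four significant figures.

Lab distance = (lab lifetime)·v = γτ·βc, so βγ = d/(cτ) = 981.0/(2.998×10⁸ × 2.200×10^-6) = 1.4874.
With βγ = 1.4874: γ² = 1 + (βγ)² = 3.21236, and β = (βγ)/γ = 1.4874/1.79231 = 0.8299.

0.8299c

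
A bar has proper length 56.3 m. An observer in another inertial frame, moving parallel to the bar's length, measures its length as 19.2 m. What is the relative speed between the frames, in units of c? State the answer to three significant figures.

0.940c

Length contraction gives γ = L₀/L = 56.3/19.2 = 2.9323.
β = √(1 − 1/γ²) = √0.883699 = 0.940.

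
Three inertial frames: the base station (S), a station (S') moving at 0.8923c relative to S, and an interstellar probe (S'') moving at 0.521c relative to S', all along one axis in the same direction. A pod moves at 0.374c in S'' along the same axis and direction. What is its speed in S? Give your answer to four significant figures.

First combine the pod and interstellar probe (S''→S'): u₁ = (0.374 + 0.521)/(1 + 0.374×0.521) = 0.895/1.194854 = 0.74905.
Then combine with the station (S'→S): u = (0.74905 + 0.8923)/(1 + 0.74905×0.8923) = 1.64135/1.668377315 = 0.9838.

0.9838c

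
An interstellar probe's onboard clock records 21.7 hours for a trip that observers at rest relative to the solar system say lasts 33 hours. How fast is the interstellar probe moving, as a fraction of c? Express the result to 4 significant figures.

0.7534c

γ = Δt/Δτ = 33/21.7 = 1.5207.
β = √(1 − 1/γ²) = √(1 − 0.432427) = √0.567573 = 0.7534.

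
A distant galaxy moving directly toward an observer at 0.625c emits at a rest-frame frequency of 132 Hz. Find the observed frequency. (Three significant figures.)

Relativistic Doppler (source moving toward): f_obs = f_src · √((1+β)/(1−β)).
With β = 0.625: factor = √(1.625/0.375) = 2.0817.
f_obs = 132 × 2.0817 = 275 Hz.

275 Hz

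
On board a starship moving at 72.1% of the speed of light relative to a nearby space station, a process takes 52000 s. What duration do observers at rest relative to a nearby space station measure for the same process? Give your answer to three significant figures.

β² = 0.519841, so γ = 1/√0.480159 = 1.4431.
The onboard clock measures proper time, so the interval in the rest frame of a nearby space station is dilated: Δt = γ·Δτ = 1.4431 × 52000 s = 75000 s.

75000 s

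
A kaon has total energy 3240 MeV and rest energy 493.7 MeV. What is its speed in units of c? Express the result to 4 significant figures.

0.9883c

Total energy E = γmc² gives γ = 3240/493.7 = 6.5627.
Hence β = √(1 − 1/γ²) = √(1 − 0.0232185) = √0.9767815 = 0.9883.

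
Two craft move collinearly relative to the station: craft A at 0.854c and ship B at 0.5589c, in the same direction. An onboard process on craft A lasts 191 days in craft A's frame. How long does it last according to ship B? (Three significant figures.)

The velocity of craft A relative to ship B is (0.854 − 0.5589)c / (1 − 0.854×0.5589) = 0.56457c; relative speed 0.56457c.
At |u| = 0.56457c, γ = (1 − 0.318739)^(−1/2) = 1.2116.
Craft A's interval is proper; time dilation gives Δt_B = γΔτ = 1.2116 × 191 days = 231 days.

231 days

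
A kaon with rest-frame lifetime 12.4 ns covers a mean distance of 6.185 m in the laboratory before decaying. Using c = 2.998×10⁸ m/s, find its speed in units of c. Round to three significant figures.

0.857c

Let x = d/(cτ) = 6.185 m / (2.998×10⁸ m/s × 1.240×10^-8 s) = 1.6637. Since d = βγcτ, x = βγ = β/√(1−β²).
Solving: β² = x²/(1+x²) = 2.7679/3.7679 = 0.7346, so β = 0.857.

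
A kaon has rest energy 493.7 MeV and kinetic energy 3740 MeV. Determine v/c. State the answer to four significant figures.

0.9932

γ = 1 + K/(mc²) = 1 + 3740/493.7 = 8.5755.
β = √(1 − 1/γ²) = √(1 − 0.0135982) = √0.9864018 = 0.9932.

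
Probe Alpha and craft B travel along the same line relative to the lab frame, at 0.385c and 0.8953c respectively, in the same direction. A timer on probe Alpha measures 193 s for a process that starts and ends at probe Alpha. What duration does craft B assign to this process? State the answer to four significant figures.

Transform probe Alpha's velocity into craft B's frame: (0.385 − 0.8953)/(1 − 0.385·0.8953) = −0.5103/0.6553095, so the relative speed is 0.77872c.
At |u| = 0.77872c, γ = (1 − 0.606405)^(−1/2) = 1.594.
Probe Alpha's interval is proper; time dilation gives Δt_B = γΔτ = 1.594 × 193 s = 307.6 s.

307.6 s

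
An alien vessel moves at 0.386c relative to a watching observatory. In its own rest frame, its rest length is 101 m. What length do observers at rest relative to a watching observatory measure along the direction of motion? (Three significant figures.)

β² = 0.148996, so γ = 1/√0.851004 = 1.084.
Length contraction: L = L₀/γ = 101/1.084 = 93.2 m.

93.2 m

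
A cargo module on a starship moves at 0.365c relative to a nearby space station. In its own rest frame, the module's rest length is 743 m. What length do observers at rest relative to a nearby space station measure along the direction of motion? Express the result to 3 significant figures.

γ = 1/√(1 − β²) = 1/√(1 − 0.133225) = 1/√0.866775 = 1/0.931008 = 1.0741.
Length contraction: L = L₀/γ = 743/1.0741 = 692 m.

692 m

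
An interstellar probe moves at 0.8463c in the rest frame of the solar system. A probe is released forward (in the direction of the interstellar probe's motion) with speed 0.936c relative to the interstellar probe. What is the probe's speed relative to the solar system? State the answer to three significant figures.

0.995c

Relativistic velocity addition: u = (u' + v)/(1 + u'v/c²), with u' = 0.936c and v = 0.8463c.
Numerator: 0.936 + 0.8463 = 1.7823. Denominator: 1 + (0.936)(0.8463) = 1.7921368.
u = 1.7823/1.7921368 = 0.99451, so the speed is 0.995c.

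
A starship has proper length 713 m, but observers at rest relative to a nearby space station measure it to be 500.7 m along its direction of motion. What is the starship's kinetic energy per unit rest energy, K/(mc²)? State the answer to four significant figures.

From L = L₀/γ: γ = 713/500.7 = 1.42401.
Since K = (γ−1)mc², K/(mc²) = 1.42401 − 1 = 0.4240.

0.4240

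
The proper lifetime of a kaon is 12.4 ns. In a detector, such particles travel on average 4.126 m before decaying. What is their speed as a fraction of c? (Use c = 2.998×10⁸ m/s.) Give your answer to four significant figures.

0.7429c

d = βγcτ ⇒ βγ = d/(cτ) = 4.126 m / (3.71752 m) = 1.1099.
β = (βγ)/√(1+(βγ)²) = 1.1099/√2.23188 = 0.7429.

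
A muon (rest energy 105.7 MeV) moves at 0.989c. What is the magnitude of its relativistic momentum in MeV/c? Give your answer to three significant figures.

β² = 0.978121, so γ = 1/√0.021879 = 6.7606.
Momentum: p = γβ·mc = 6.7606 × 0.989 × 105.7 MeV/c = 707 MeV/c.

707 MeV/c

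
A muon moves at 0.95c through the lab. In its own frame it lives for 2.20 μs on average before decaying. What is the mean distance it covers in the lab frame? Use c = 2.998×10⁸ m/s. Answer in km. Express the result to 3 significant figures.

With β = 0.95, γ = 1/√(1 − 0.95²) = 1/√0.0975 = 3.2026.
Lab-frame lifetime: Δt = γτ = 3.2026 × 2.20 μs = 7.0457 μs.
Distance: d = vΔt = 0.95 × 2.998×10⁸ m/s × 7.0457×10^-6 s = 2010 m = 2.01 km.

2.01 km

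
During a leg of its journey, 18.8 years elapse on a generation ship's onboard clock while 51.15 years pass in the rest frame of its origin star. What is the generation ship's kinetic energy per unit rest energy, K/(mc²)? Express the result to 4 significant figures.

1.721

The time-dilation ratio gives γ = 51.15/18.8 = 2.72074.
Since K = (γ−1)mc², K/(mc²) = 2.72074 − 1 = 1.721.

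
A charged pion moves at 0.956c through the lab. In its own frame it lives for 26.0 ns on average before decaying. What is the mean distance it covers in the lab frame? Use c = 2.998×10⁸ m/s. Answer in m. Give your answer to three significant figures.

25.4 m

Lorentz factor: γ = (1 − 0.913936)^(−1/2) = 3.4087.
Lab-frame lifetime: Δt = γτ = 3.4087 × 26.0 ns = 88.626 ns.
Distance: d = vΔt = 0.956 × 2.998×10⁸ m/s × 8.8626×10^-8 s = 25.4 m.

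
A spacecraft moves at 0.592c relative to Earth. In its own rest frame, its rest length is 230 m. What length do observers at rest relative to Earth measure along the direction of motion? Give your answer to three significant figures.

185 m

Lorentz factor: γ = (1 − 0.350464)^(−1/2) = 1.2408.
Along the direction of motion the measured length is L₀/γ = 230/1.2408 = 185 m.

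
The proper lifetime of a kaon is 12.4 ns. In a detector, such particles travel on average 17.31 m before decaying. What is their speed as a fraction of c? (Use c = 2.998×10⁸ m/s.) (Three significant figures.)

0.978c

Lab distance = (lab lifetime)·v = γτ·βc, so βγ = d/(cτ) = 17.31/(2.998×10⁸ × 1.240×10^-8) = 4.6563.
With βγ = 4.6563: γ² = 1 + (βγ)² = 22.6811, and β = (βγ)/γ = 4.6563/4.76247 = 0.978.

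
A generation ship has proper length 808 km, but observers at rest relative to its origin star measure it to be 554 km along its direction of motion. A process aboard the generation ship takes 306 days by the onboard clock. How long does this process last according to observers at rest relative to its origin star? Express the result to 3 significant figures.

446 days

γ = L₀/L = 808/554 = 1.45848.
Δt = γΔτ = 1.45848 × 306 = 446 days.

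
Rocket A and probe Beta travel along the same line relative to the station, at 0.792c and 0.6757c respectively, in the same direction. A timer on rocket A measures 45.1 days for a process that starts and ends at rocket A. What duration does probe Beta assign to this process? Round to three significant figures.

46.6 days

The velocity of rocket A relative to probe Beta is (0.792 − 0.6757)c / (1 − 0.792×0.6757) = 0.25019c; relative speed 0.25019c.
At |u| = 0.25019c, γ = (1 − 0.062595)^(−1/2) = 1.0328.
The clock on rocket A records proper time, so probe Beta measures Δt = γΔτ = 1.0328 × 45.1 = 46.6 days.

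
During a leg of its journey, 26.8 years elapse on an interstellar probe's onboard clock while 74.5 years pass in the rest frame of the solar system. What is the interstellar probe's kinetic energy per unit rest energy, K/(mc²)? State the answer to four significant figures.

The time-dilation ratio gives γ = 74.5/26.8 = 2.77985.
Since K = (γ−1)mc², K/(mc²) = 2.77985 − 1 = 1.780.

1.780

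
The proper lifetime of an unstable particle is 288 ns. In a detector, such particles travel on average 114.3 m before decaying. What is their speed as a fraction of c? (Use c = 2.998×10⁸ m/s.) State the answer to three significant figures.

Lab distance = (lab lifetime)·v = γτ·βc, so βγ = d/(cτ) = 114.3/(2.998×10⁸ × 2.880×10^-7) = 1.3238.
With βγ = 1.3238: γ² = 1 + (βγ)² = 2.75245, and β = (βγ)/γ = 1.3238/1.65905 = 0.798.

0.798c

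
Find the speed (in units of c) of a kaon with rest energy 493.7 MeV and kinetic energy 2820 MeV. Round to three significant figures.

γ = 1 + K/(mc²) = 1 + 2820/493.7 = 6.712.
β = √(1 − 1/γ²) = √(1 − 0.0221971) = √0.9778029 = 0.989.

0.989c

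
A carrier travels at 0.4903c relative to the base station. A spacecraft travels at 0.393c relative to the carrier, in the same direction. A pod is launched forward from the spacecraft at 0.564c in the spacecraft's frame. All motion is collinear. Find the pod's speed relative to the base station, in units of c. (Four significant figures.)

First combine the pod and spacecraft (S''→S'): u₁ = (0.564 + 0.393)/(1 + 0.564×0.393) = 0.957/1.221652 = 0.78337.
Then combine with the carrier (S'→S): u = (0.78337 + 0.4903)/(1 + 0.78337×0.4903) = 1.27367/1.384086311 = 0.92022.

0.9202c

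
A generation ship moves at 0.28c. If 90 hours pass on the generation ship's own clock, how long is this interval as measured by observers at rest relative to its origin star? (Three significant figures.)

93.8 hours

Lorentz factor: γ = (1 − 0.0784)^(−1/2) = 1.0417.
Time dilation: Δt = γ·Δτ = 1.0417 × 90 = 93.8 hours.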